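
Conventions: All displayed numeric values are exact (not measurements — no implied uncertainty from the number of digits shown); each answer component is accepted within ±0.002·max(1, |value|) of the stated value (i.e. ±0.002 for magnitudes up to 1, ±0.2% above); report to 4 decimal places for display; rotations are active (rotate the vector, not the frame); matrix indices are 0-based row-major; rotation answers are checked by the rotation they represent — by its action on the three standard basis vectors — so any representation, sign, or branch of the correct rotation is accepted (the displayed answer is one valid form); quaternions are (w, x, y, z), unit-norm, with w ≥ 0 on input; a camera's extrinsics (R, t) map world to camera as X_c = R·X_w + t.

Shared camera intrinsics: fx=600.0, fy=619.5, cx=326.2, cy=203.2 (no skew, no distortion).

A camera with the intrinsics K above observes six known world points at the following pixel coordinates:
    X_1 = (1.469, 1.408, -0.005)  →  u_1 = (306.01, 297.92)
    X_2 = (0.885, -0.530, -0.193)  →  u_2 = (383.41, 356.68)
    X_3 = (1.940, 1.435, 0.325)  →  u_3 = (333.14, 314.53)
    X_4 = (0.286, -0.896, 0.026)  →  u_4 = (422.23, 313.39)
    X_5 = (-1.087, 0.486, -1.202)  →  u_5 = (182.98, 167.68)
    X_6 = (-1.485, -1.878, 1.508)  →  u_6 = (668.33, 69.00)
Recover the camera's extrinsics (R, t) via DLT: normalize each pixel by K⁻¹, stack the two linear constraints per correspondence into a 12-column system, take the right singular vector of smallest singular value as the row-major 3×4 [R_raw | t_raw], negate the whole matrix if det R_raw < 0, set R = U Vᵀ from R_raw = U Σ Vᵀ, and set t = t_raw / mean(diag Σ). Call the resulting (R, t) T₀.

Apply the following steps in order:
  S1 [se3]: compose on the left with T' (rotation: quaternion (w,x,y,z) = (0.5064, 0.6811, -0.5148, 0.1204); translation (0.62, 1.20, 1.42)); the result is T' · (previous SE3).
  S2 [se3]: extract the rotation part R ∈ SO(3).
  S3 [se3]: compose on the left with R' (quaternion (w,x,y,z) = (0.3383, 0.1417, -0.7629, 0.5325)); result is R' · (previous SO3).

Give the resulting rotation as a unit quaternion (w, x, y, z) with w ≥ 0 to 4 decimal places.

rotation (quat) = (0.9078, 0.1863, 0.0831, -0.3664)

source (pnp_recover): camera pose = R=[0.1641 -0.5291 0.8325; 0.8562 -0.3428 -0.3866; 0.4900 0.7762 0.3968], t=(0.2600, 0.3500, 5.5596)
after S1 (compose_se3): R=[-0.8077 -0.2285 0.5435; -0.4570 -0.3399 -0.8220; 0.3726 -0.9123 0.1701], t=(-1.5408, -3.4605, -0.7503)
after S2 (rot_of_se3): [-0.8077 -0.2285 0.5435; -0.4570 -0.3399 -0.8220; 0.3726 -0.9123 0.1701]
after S3 (compose_so3): [0.7177 0.6962 0.0144; -0.6343 0.6622 -0.3991; -0.2873 0.2773 0.9168]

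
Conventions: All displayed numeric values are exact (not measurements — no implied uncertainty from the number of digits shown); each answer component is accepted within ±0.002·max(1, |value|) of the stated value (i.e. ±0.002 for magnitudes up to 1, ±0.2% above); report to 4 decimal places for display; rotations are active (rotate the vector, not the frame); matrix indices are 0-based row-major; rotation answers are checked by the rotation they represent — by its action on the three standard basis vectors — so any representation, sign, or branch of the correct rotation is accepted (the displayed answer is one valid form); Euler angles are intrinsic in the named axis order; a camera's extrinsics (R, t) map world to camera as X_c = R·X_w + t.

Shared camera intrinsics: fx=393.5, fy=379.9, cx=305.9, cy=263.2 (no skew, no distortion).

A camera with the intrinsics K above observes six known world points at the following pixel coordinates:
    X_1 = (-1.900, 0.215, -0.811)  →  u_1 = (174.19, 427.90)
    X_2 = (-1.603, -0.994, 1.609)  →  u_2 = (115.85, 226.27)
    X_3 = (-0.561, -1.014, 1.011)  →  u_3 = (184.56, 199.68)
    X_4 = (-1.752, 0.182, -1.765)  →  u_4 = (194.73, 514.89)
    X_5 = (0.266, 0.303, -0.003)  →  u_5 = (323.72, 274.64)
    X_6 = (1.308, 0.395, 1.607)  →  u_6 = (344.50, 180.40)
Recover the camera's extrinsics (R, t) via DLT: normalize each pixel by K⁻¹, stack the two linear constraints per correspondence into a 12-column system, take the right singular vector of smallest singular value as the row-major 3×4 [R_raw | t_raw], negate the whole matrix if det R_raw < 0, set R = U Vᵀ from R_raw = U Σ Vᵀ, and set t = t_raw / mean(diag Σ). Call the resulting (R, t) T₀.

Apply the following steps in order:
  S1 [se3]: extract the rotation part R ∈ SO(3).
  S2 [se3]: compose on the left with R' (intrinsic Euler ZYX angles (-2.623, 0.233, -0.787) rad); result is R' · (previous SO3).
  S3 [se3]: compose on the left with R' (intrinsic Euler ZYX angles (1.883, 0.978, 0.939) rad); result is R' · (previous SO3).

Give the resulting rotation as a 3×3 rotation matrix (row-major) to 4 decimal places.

rotation (matrix) = ((0.3229, 0.6986, 0.6385), (-0.4347, -0.4898, 0.7558), (0.8407, -0.5216, 0.1455))

source (pnp_recover): camera pose = R=[0.8252 0.4563 -0.3330; -0.5630 0.6172 -0.5496; -0.0452 0.6410 0.7662], t=(-0.1500, 0.0999, 4.4306)
after S1 (rot_of_se3): [0.8252 0.4563 -0.3330; -0.5630 0.6172 -0.5496; -0.0452 0.6410 0.7662]
after S2 (compose_so3): [-0.9838 0.0523 0.1715; -0.0669 -0.9945 -0.0802; 0.1664 -0.0904 0.9819]
after S3 (compose_so3): [0.3229 0.6986 0.6385; -0.4347 -0.4898 0.7558; 0.8407 -0.5216 0.1455]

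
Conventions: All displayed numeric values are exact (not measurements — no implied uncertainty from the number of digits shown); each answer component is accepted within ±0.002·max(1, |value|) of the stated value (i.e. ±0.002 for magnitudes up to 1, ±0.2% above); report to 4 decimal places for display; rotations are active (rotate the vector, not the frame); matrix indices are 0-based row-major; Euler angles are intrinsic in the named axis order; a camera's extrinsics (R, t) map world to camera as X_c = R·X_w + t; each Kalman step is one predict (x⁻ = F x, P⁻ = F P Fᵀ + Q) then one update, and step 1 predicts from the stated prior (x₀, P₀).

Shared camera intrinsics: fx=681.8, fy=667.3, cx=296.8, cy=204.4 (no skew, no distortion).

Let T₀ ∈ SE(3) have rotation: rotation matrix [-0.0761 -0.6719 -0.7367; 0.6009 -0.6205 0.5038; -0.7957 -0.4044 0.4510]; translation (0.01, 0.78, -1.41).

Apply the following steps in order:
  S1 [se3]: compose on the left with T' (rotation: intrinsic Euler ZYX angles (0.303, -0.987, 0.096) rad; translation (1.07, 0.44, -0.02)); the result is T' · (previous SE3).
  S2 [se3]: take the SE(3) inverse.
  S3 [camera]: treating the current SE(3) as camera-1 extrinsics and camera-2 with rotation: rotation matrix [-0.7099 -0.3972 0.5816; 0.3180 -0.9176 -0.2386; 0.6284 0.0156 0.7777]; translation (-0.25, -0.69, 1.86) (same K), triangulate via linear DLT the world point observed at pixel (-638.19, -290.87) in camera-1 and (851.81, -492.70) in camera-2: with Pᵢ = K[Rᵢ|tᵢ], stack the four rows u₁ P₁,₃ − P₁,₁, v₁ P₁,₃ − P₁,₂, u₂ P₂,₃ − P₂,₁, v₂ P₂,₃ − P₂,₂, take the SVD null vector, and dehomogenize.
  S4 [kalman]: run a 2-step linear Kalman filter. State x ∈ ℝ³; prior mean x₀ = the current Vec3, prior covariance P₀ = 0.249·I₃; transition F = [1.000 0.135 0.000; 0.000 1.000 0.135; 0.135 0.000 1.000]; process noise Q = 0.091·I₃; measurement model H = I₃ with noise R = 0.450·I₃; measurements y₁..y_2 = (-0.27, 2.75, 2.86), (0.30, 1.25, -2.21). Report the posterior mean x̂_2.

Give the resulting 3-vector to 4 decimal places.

after S1 (compose_se3): R=[0.3436 0.1872 -0.9203; 0.8140 -0.5480 0.1925; -0.4683 -0.8153 -0.3406], t=(1.8614, 1.6425, -0.7441)
after S2 (invert_se3): R=[0.3436 0.8140 -0.4683; 0.1872 -0.5480 -0.8153; -0.9203 0.1925 -0.3406], t=(-2.3250, -0.0549, 1.1435)
after S3 (triangulate): (-1.6533, 0.4548, 1.3382)
after S4 (kf_track): (-0.4575, 1.5452, 0.2602)

result = (-0.4575, 1.5452, 0.2602)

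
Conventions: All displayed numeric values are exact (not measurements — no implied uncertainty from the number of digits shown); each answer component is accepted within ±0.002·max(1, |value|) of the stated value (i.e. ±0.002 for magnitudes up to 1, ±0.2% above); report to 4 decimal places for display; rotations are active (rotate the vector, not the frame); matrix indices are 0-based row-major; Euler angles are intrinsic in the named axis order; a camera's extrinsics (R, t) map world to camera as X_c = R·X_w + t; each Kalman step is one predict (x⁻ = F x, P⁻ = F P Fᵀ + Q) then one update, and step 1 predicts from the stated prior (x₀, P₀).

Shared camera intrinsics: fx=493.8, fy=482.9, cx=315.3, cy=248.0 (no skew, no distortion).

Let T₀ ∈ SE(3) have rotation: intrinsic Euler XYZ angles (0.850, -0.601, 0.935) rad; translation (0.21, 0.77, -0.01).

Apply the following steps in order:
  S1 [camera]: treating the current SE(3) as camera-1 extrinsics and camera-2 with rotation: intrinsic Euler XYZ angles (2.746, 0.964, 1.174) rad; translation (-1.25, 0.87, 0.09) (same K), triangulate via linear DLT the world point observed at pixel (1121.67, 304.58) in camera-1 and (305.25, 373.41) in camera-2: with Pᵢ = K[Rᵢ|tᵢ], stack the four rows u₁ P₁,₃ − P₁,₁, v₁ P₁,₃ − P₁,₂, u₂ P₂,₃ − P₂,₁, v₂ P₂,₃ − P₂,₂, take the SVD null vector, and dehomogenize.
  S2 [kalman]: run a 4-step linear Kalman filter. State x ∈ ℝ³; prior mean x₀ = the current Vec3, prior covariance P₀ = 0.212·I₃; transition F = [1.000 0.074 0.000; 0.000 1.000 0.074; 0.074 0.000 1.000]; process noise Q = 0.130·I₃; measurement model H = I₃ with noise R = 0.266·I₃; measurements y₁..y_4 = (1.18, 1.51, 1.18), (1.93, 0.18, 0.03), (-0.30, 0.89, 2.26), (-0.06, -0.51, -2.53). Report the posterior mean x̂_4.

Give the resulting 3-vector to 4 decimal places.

result = (0.2931, 0.0218, -0.5552)

after S1 (triangulate): (1.7868, -1.5007, 0.0305)
after S2 (kf_track): (0.2931, 0.0218, -0.5552)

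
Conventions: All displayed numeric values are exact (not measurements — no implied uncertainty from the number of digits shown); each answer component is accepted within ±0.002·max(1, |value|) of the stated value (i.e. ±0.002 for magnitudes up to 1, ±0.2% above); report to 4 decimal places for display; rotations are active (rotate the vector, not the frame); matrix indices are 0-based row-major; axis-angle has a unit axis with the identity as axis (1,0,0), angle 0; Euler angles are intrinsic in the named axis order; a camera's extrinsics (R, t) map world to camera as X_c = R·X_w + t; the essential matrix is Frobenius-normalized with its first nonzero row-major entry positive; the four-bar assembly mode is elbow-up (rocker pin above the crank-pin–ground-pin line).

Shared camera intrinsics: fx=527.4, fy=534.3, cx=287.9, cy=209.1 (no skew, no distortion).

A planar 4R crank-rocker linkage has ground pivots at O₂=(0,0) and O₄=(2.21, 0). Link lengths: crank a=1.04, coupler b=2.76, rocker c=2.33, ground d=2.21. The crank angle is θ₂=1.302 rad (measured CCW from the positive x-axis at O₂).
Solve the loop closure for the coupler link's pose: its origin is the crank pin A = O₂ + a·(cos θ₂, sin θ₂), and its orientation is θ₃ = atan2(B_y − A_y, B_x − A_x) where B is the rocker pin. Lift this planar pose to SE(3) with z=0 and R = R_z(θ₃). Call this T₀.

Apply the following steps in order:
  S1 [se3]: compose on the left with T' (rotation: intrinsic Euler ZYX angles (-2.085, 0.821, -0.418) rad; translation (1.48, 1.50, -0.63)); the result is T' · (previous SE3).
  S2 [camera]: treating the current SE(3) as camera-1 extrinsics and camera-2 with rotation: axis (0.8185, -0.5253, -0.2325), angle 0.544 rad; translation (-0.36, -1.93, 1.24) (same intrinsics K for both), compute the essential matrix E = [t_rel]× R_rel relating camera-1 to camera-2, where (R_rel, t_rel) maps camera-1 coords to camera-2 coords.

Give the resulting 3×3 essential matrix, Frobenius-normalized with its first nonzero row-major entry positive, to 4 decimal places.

source (fourbar_fk): coupler pose = R=[0.8880 -0.4599 0.0000; 0.4599 0.8880 0.0000; 0.0000 0.0000 1.0000], t=(0.2762, 1.0027, 0.0000)
after S1 (compose_se3): R=[0.1355 0.9905 0.0245; -0.6147 0.1034 -0.7820; -0.7771 0.0909 0.6228], t=(2.3318, 1.1448, -1.1095)
after S2 (essential): [0.4901 -0.3995 0.2452; -0.1345 0.2257 0.1083; 0.0543 0.3280 0.5905]

matrix = [0.4901 -0.3995 0.2452; -0.1345 0.2257 0.1083; 0.0543 0.3280 0.5905]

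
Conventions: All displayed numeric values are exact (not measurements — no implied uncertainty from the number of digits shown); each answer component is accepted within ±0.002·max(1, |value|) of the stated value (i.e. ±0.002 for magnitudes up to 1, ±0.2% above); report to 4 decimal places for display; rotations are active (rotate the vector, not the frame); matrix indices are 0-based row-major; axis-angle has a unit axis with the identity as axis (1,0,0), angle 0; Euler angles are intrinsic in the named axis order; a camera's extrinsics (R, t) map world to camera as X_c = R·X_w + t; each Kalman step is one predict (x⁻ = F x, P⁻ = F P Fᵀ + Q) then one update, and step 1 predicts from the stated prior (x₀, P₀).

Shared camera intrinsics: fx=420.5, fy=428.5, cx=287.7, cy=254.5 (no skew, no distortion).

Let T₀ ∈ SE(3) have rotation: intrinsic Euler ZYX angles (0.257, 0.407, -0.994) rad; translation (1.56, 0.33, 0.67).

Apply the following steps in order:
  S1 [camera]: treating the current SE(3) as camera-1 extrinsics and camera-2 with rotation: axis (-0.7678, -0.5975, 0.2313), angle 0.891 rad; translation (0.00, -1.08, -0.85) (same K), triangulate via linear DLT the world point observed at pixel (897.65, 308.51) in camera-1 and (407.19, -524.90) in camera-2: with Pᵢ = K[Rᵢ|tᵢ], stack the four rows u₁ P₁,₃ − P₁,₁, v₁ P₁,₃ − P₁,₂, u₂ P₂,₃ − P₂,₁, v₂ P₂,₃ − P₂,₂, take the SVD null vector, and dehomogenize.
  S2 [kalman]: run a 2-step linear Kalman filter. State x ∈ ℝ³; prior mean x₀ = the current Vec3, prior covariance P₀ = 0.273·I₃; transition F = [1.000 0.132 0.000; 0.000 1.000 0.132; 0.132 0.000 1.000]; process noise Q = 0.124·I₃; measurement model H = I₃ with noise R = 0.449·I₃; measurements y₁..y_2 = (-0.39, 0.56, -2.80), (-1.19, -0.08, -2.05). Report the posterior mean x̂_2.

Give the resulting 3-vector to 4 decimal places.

after S1 (triangulate): (0.7197, -1.7843, 0.6409)
after S2 (kf_track): (-0.5505, -0.5811, -1.3988)

result = (-0.5505, -0.5811, -1.3988)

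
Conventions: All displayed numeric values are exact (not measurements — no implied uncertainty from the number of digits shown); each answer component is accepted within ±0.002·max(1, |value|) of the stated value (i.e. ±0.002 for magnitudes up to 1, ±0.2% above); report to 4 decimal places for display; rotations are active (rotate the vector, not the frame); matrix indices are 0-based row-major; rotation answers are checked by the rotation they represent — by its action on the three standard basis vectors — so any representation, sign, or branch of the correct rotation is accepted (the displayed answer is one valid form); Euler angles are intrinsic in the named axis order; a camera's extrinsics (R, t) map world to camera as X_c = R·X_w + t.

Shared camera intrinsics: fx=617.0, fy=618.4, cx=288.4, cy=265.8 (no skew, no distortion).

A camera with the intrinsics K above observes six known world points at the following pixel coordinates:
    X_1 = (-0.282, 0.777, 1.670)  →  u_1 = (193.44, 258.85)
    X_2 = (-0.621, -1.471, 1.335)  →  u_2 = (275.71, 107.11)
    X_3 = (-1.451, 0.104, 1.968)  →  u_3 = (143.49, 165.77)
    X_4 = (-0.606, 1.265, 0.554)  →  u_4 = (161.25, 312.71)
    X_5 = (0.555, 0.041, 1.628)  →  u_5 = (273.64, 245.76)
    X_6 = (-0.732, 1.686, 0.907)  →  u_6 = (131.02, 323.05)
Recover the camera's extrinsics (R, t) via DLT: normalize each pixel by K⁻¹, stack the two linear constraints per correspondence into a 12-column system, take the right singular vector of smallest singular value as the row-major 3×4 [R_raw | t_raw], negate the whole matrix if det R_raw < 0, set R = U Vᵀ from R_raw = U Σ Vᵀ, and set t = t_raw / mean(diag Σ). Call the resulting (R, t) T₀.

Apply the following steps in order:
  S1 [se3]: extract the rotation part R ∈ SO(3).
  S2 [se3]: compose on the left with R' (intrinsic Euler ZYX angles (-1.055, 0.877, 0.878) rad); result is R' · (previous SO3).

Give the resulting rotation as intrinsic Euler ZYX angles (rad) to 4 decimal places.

source (pnp_recover): camera pose = R=[0.7680 -0.5755 -0.2810; 0.4700 0.8045 -0.3632; 0.4351 0.1469 0.8883], t=(-0.1503, 0.0201, 6.8620)
after S1 (rot_of_se3): [0.7680 -0.5755 -0.2810; 0.4700 0.8045 -0.3632; 0.4351 0.1469 0.8883]
after S2 (compose_so3): [0.4546 0.4374 -0.7759; -0.8720 0.0410 -0.4878; -0.1815 0.8983 0.4001]

rotation (euler_zyx) = (-1.0902, 0.1825, 1.1518)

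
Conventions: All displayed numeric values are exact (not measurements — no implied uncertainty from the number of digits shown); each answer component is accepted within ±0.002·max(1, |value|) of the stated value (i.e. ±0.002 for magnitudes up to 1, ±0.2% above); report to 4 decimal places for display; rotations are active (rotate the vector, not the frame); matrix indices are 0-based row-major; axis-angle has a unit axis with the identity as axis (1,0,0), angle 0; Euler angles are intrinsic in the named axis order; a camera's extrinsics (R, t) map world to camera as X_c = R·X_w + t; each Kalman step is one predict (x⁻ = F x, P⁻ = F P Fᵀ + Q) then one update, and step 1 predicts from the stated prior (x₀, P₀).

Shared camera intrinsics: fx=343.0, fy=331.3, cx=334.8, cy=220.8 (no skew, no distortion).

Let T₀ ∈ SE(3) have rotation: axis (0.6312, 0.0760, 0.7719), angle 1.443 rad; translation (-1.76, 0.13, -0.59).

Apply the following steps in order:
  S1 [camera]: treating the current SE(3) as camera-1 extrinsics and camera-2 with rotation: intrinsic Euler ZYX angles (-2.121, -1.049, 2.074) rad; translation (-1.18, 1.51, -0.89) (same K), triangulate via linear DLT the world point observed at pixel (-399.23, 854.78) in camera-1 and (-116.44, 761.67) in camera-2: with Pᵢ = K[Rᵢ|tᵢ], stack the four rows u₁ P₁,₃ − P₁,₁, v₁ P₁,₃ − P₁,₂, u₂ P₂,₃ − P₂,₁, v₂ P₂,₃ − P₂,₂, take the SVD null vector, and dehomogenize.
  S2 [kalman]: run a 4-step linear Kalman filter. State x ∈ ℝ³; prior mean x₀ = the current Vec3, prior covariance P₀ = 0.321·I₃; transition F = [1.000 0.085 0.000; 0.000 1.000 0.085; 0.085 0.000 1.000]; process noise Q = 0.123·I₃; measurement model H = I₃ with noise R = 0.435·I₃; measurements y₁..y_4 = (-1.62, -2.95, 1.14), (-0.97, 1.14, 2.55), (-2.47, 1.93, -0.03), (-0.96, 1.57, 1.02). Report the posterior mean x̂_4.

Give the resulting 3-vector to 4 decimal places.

after S1 (triangulate): (1.7356, 1.3618, -0.0472)
after S2 (kf_track): (-1.0663, 1.2020, 0.8398)

result = (-1.0663, 1.2020, 0.8398)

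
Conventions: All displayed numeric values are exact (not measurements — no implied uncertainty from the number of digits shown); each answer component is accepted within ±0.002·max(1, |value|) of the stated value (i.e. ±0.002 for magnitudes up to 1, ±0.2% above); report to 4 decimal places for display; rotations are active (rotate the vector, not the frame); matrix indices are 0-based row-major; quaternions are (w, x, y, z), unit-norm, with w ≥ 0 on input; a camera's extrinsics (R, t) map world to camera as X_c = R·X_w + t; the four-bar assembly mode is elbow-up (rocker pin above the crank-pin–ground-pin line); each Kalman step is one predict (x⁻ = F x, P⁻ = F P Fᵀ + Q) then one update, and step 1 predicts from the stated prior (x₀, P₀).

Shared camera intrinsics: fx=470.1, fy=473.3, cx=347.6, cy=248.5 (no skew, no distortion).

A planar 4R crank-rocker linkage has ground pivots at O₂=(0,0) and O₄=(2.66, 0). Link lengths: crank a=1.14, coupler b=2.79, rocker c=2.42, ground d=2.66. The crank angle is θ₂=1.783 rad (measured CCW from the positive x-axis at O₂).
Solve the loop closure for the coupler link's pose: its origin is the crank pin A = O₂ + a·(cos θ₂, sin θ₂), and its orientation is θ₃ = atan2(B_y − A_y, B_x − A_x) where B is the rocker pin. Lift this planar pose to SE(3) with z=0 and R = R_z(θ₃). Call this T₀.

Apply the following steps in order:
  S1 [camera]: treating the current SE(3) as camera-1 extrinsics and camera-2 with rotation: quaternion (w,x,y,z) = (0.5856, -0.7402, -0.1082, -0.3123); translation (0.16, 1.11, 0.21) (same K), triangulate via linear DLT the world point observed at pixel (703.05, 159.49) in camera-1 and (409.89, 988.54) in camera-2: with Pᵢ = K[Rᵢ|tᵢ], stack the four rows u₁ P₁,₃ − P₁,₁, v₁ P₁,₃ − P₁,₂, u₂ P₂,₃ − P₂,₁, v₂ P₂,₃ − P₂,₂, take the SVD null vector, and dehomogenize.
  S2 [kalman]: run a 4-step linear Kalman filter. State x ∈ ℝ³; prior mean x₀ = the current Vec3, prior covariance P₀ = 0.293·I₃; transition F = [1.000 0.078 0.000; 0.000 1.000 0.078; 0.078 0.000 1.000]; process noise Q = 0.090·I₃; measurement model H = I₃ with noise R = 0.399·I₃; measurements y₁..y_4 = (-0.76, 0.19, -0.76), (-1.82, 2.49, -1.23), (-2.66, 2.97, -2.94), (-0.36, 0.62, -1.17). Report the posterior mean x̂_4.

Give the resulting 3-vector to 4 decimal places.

result = (-1.0216, 1.0398, -1.3037)

source (fourbar_fk): coupler pose = R=[0.8905 -0.4551 0.0000; 0.4551 0.8905 0.0000; 0.0000 0.0000 1.0000], t=(-0.2401, 1.1144, 0.0000)
after S1 (triangulate): (0.7317, -1.9938, 1.7440)
after S2 (kf_track): (-1.0216, 1.0398, -1.3037)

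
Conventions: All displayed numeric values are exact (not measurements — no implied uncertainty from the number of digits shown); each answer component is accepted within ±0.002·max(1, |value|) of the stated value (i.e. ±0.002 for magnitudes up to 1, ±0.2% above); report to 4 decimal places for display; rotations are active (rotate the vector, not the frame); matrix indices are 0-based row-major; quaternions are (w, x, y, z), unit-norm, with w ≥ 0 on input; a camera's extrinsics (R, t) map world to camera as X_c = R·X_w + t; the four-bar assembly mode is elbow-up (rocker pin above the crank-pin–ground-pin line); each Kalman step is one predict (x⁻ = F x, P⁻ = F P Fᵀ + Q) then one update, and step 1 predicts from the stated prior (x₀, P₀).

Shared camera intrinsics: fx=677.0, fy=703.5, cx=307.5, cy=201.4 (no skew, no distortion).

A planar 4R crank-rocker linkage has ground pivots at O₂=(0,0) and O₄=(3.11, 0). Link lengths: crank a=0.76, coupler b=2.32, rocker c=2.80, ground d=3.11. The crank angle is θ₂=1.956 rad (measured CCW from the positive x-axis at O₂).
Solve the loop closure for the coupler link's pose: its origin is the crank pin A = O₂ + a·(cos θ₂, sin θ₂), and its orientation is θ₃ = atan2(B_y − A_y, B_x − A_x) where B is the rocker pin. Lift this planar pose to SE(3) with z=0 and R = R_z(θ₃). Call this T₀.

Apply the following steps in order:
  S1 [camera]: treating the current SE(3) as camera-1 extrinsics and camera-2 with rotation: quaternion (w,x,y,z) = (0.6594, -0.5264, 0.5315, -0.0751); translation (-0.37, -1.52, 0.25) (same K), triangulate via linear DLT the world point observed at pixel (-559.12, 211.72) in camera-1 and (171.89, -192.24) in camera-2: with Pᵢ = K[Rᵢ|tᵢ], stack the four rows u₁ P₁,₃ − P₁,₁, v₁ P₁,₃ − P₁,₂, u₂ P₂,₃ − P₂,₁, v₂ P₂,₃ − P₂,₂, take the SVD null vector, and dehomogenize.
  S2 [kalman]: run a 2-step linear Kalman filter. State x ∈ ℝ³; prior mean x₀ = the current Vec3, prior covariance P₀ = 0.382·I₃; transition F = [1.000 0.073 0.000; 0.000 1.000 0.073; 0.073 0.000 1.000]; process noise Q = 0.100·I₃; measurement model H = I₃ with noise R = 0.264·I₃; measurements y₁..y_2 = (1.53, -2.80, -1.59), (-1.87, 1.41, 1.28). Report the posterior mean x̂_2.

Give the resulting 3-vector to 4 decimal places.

result = (-0.6494, -0.2120, 0.2929)

source (fourbar_fk): coupler pose = R=[0.7455 -0.6665 0.0000; 0.6665 0.7455 0.0000; 0.0000 0.0000 1.0000], t=(-0.2856, 0.7043, 0.0000)
after S1 (triangulate): (-0.9638, -0.0684, 0.7488)
after S2 (kf_track): (-0.6494, -0.2120, 0.2929)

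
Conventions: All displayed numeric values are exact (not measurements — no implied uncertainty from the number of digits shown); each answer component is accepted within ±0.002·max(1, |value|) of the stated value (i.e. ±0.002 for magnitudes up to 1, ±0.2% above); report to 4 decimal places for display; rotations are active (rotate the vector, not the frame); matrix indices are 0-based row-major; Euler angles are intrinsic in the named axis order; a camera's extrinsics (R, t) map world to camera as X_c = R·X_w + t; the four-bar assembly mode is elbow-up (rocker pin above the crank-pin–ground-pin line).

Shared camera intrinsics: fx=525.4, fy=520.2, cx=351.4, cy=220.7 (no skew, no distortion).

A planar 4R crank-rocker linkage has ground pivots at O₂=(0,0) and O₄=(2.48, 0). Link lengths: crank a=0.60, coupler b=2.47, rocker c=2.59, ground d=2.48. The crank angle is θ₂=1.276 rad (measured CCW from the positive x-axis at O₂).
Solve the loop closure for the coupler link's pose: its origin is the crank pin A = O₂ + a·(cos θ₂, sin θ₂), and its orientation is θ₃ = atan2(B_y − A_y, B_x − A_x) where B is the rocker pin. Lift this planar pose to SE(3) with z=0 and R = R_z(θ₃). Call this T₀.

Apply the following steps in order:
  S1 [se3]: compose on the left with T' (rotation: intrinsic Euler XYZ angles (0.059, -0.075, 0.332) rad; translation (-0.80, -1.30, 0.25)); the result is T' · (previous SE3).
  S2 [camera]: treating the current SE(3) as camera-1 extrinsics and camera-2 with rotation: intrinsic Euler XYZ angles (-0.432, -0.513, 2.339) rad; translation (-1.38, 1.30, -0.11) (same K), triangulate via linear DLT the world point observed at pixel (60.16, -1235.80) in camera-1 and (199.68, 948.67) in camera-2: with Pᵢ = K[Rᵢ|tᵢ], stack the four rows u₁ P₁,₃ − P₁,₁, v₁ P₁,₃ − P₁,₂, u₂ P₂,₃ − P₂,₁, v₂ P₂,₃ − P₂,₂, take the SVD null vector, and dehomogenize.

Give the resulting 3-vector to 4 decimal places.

result = (-1.2510, -0.9185, 0.5704)

source (fourbar_fk): coupler pose = R=[0.6348 -0.7727 0.0000; 0.7727 0.6348 0.0000; 0.0000 0.0000 1.0000], t=(0.1743, 0.5741, 0.0000)
after S1 (compose_se3): R=[0.3473 -0.9348 -0.0749; 0.9342 0.3518 -0.0588; 0.0813 -0.0496 0.9955], t=(-0.8223, -0.7014, 0.2837)
after S2 (triangulate): (-1.2510, -0.9185, 0.5704)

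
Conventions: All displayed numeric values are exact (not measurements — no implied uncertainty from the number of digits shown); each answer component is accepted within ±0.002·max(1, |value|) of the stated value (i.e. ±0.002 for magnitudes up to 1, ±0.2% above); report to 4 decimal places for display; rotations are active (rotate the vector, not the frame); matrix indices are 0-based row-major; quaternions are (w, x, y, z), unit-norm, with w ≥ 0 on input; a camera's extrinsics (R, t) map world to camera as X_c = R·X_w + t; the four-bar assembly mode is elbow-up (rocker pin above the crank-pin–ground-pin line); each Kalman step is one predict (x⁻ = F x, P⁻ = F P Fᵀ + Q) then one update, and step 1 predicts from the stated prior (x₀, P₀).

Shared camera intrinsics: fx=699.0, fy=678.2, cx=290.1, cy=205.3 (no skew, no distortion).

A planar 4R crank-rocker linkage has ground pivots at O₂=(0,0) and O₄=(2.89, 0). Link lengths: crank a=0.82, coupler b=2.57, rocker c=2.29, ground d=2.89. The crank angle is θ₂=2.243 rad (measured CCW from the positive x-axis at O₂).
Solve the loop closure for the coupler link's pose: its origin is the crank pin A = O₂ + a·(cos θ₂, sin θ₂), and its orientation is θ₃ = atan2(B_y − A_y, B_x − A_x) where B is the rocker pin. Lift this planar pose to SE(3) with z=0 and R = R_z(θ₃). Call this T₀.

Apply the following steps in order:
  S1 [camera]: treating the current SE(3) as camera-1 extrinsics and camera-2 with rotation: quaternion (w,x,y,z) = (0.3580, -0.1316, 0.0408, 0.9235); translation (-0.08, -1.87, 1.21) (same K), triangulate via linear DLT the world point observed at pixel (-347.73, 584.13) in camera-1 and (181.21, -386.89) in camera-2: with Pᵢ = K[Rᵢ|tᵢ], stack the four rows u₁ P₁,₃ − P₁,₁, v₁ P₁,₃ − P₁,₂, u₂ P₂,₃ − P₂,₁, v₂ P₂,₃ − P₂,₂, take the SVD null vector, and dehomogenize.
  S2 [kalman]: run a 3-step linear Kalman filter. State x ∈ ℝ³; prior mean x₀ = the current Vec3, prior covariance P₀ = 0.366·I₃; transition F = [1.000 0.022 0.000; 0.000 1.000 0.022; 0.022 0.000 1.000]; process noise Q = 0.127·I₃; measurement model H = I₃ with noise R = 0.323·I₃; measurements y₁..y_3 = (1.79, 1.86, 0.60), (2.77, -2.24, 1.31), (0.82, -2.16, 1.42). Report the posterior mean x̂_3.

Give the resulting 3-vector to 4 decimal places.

source (fourbar_fk): coupler pose = R=[0.8595 -0.5112 0.0000; 0.5112 0.8595 0.0000; 0.0000 0.0000 1.0000], t=(-0.5106, 0.6416, 0.0000)
after S1 (triangulate): (-0.7609, 0.8422, 1.7481)
after S2 (kf_track): (1.3153, -1.1973, 1.3055)

result = (1.3153, -1.1973, 1.3055)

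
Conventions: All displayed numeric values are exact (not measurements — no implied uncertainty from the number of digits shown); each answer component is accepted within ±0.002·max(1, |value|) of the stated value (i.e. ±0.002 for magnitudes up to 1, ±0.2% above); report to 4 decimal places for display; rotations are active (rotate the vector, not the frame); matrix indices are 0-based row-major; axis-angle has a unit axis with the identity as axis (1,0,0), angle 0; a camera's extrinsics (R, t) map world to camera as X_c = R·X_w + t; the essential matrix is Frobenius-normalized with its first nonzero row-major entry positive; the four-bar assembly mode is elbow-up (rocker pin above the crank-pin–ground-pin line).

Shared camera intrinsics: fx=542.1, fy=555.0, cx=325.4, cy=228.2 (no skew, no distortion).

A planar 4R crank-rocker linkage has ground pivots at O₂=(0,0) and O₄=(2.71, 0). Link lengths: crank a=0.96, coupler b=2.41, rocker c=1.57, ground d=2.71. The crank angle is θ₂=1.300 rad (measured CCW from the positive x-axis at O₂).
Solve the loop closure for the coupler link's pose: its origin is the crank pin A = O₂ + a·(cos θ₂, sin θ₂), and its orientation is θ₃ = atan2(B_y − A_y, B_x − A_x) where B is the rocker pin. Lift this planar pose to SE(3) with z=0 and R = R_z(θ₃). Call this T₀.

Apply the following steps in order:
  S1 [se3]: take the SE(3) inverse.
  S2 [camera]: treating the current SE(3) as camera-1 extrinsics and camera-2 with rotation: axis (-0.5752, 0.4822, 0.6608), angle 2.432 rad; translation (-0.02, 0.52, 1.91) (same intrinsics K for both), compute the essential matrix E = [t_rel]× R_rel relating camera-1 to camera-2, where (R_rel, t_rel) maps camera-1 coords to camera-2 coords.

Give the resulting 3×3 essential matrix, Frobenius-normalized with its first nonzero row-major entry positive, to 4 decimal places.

matrix = [0.0370 0.2304 -0.5885; -0.5438 -0.3896 -0.2203; 0.0726 0.1539 -0.2724]

source (fourbar_fk): coupler pose = R=[0.9641 -0.2654 0.0000; 0.2654 0.9641 0.0000; 0.0000 0.0000 1.0000], t=(0.2568, 0.9250, 0.0000)
after S1 (invert_se3): R=[0.9641 0.2654 0.0000; -0.2654 0.9641 0.0000; 0.0000 0.0000 1.0000], t=(-0.4931, -0.8237, 0.0000)
after S2 (essential): [0.0370 0.2304 -0.5885; -0.5438 -0.3896 -0.2203; 0.0726 0.1539 -0.2724]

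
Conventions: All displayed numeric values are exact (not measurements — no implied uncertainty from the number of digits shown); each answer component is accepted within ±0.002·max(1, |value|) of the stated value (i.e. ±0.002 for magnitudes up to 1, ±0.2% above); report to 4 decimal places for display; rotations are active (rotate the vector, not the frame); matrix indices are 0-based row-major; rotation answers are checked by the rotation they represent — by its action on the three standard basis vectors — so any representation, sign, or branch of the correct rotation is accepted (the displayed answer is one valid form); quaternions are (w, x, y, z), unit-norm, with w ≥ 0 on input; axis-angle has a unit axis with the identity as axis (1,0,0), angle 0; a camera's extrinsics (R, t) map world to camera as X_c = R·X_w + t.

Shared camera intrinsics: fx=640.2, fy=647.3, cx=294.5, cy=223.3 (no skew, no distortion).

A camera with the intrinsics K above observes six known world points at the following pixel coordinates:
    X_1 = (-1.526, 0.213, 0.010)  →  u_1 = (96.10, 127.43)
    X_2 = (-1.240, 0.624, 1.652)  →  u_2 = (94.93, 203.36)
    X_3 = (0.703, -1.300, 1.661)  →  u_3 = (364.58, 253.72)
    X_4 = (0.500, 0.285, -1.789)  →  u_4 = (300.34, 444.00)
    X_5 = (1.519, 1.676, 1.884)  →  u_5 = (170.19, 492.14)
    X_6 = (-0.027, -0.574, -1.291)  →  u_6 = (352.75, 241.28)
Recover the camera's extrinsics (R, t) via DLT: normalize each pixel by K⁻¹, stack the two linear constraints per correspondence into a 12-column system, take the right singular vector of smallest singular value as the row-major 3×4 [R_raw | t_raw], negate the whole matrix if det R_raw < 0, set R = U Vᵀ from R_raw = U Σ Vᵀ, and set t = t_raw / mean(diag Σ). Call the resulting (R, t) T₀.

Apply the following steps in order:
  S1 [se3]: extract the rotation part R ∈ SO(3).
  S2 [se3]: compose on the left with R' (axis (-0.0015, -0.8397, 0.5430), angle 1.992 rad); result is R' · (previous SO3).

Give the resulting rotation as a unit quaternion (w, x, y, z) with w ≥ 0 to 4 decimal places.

source (pnp_recover): camera pose = R=[0.5598 -0.8043 -0.1994; 0.8218 0.5696 0.0093; 0.1061 -0.1691 0.9799], t=(-0.3800, 0.4600, 4.7299)
after S1 (rot_of_se3): [0.5598 -0.8043 -0.1994; 0.8218 0.5696 0.0093; 0.1061 -0.1691 0.9799]
after S2 (compose_so3): [-0.7161 0.1773 -0.6751; 0.6908 0.0414 -0.7218; -0.1000 -0.9833 -0.1521]

rotation (quat) = (0.2081, -0.3141, -0.6909, 0.6170)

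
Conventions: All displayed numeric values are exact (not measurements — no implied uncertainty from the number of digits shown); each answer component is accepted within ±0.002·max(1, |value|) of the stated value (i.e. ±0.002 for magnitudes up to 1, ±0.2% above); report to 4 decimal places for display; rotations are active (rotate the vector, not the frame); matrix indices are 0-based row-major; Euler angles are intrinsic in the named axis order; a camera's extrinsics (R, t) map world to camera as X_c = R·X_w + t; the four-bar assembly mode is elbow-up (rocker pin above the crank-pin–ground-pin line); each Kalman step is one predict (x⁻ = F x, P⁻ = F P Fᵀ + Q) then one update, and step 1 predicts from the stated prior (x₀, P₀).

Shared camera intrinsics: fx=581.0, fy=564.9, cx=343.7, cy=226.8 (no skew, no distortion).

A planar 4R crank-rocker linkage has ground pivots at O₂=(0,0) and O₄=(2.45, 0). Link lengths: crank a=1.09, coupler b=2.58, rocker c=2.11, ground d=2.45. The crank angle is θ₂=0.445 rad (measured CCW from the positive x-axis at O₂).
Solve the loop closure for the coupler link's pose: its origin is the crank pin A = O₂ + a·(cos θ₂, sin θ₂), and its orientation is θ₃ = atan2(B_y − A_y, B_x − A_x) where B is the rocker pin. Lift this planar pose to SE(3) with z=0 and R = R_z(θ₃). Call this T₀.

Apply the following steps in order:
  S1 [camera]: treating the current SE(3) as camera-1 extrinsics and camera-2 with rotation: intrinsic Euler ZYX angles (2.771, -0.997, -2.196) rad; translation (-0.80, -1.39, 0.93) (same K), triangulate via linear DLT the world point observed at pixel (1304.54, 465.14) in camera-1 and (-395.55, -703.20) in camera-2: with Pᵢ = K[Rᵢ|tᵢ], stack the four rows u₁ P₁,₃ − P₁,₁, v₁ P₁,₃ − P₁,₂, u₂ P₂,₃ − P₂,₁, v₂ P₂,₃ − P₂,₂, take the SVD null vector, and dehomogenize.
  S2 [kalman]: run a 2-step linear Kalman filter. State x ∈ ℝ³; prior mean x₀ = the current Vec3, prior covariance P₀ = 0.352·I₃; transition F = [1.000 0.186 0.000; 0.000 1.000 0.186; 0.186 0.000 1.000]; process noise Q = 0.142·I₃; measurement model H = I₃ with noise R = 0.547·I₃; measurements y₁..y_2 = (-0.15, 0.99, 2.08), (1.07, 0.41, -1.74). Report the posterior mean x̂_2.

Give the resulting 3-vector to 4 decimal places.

result = (0.5343, 0.4212, 0.2682)

source (fourbar_fk): coupler pose = R=[0.7976 -0.6032 0.0000; 0.6032 0.7976 0.0000; 0.0000 0.0000 1.0000], t=(0.9838, 0.4692, 0.0000)
after S1 (triangulate): (0.7299, -0.5359, 1.1424)
after S2 (kf_track): (0.5343, 0.4212, 0.2682)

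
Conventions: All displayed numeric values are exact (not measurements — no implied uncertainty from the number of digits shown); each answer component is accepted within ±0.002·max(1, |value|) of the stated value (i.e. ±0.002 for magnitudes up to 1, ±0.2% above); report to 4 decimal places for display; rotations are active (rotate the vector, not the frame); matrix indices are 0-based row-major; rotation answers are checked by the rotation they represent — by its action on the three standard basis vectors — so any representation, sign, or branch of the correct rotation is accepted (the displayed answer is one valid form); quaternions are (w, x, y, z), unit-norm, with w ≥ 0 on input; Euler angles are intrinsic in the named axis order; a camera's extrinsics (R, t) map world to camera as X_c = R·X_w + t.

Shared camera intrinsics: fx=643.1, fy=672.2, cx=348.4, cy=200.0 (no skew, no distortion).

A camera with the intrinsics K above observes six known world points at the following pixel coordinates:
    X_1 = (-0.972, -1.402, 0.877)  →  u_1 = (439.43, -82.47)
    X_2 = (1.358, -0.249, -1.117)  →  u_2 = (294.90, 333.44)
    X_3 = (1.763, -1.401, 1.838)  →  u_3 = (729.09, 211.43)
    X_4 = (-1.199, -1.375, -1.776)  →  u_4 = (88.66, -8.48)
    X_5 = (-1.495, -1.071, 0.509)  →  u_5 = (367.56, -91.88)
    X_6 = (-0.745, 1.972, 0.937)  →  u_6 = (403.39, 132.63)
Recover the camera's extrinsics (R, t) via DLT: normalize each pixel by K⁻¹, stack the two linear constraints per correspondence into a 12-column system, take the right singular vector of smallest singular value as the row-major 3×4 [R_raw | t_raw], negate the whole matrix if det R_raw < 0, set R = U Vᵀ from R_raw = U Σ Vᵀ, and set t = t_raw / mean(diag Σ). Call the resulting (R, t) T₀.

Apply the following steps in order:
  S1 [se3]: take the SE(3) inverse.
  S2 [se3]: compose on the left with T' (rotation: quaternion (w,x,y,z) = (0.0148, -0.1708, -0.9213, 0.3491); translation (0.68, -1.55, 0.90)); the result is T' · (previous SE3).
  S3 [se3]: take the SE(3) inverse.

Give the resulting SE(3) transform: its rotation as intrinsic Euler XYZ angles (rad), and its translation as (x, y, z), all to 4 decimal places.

rotation (euler_xyz) = (3.0658, -0.7943, 2.3129), translation = (0.3135, 1.1489, 6.8476)

source (pnp_recover): camera pose = R=[0.3436 -0.0422 0.9382; 0.8942 0.3199 -0.3131; -0.2870 0.9465 0.1477], t=(0.1500, -0.4800, 5.8502)
after S1 (invert_se3): R=[0.3436 0.8942 -0.2870; -0.0422 0.3199 0.9465; 0.9382 -0.3131 0.1477], t=(2.0564, -5.3773, -1.1549)
after S2 (compose_se3): R=[-0.4737 -0.6984 0.5365; -0.5165 0.7137 0.4731; -0.7133 -0.0530 -0.6988], t=(-2.7230, -3.8975, 5.0697)
after S3 (invert_se3): R=[-0.4737 -0.5165 -0.7133; -0.6984 0.7137 -0.0530; 0.5365 0.4731 -0.6988], t=(0.3135, 1.1489, 6.8476)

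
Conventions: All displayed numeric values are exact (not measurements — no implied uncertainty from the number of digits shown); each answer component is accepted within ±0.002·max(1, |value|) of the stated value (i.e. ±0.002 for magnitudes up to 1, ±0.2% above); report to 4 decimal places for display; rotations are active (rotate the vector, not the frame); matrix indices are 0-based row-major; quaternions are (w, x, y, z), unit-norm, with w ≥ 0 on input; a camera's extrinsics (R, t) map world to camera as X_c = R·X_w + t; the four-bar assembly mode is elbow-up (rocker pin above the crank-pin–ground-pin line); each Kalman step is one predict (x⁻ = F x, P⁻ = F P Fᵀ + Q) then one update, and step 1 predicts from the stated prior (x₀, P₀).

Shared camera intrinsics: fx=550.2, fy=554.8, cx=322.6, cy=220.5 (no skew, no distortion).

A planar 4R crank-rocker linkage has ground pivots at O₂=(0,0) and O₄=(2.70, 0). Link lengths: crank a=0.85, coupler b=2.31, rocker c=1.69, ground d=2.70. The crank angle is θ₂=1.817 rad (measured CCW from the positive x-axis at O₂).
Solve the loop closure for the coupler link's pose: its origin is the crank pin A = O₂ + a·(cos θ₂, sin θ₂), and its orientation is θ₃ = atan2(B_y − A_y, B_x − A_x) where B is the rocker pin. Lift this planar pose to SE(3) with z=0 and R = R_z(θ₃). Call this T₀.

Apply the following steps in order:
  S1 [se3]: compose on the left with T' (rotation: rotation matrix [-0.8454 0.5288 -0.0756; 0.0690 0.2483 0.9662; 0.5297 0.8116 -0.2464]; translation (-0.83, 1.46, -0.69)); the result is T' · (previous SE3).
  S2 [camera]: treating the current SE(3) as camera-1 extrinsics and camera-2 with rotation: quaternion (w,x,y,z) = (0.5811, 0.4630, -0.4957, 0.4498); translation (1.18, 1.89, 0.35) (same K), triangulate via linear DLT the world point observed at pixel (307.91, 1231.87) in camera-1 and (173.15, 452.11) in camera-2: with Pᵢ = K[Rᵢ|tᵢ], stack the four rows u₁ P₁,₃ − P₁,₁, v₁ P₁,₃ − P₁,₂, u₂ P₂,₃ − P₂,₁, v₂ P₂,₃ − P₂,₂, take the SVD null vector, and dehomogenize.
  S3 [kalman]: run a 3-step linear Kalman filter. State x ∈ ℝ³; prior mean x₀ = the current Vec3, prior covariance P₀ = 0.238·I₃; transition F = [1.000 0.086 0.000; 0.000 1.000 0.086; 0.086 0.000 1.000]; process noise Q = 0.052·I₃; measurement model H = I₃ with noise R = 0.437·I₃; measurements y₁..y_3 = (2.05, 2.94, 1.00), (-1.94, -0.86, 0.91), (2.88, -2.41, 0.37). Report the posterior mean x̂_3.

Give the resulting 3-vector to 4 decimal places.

source (fourbar_fk): coupler pose = R=[0.9516 -0.3073 0.0000; 0.3073 0.9516 0.0000; 0.0000 0.0000 1.0000], t=(-0.2072, 0.8244, 0.0000)
after S1 (compose_se3): R=[-0.6420 0.7630 -0.0756; 0.1419 0.2151 0.9662; 0.7534 0.6096 -0.2464], t=(-0.2189, 1.6504, -0.1307)
after S2 (triangulate): (1.7488, 1.8225, 1.3412)
after S3 (kf_track): (1.3396, 0.1605, 0.8871)

result = (1.3396, 0.1605, 0.8871)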